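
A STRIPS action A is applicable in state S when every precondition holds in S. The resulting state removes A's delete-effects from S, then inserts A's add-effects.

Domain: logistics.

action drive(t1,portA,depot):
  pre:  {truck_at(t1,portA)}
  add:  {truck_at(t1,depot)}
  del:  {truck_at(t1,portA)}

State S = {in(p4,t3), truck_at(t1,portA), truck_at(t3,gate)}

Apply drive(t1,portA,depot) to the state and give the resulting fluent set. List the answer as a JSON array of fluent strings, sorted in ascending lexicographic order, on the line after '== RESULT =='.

Progress:
  pre ⊆ S: {truck_at(t1,portA)} ⊆ S  — applicable
  S \ del = {in(p4,t3), truck_at(t3,gate)}
  ∪ add   = {in(p4,t3), truck_at(t1,depot), truck_at(t3,gate)}

== RESULT ==
["in(p4,t3)", "truck_at(t1,depot)", "truck_at(t3,gate)"]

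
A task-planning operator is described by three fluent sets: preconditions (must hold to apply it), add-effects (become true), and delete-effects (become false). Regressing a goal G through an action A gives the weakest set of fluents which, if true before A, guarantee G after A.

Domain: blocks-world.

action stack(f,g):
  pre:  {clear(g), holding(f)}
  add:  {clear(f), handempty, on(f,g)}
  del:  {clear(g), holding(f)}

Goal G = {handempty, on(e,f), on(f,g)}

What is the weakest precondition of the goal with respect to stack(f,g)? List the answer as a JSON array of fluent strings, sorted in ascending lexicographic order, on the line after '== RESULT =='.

Compute (G \ add) ∪ pre:
  G ∩ del = {}  (empty — regression defined)
  G \ add = {handempty, on(e,f), on(f,g)} \ {clear(f), handempty, on(f,g)} = {on(e,f)}
  ∪ pre   = {on(e,f)} ∪ {clear(g), holding(f)}
          = {clear(g), holding(f), on(e,f)}

== RESULT ==
["clear(g)", "holding(f)", "on(e,f)"]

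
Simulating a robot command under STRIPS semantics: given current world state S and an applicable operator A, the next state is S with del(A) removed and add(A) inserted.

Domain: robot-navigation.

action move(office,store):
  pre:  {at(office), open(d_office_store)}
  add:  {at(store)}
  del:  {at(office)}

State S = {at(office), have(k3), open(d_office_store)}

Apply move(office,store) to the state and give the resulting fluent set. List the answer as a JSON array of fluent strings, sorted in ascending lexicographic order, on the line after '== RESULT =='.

Compute (S \ del) ∪ add:
  pre ⊆ S: {at(office), open(d_office_store)} ⊆ S  — applicable
  S \ del = {have(k3), open(d_office_store)}
  ∪ add   = {at(store), have(k3), open(d_office_store)}

== RESULT ==
["at(store)", "have(k3)", "open(d_office_store)"]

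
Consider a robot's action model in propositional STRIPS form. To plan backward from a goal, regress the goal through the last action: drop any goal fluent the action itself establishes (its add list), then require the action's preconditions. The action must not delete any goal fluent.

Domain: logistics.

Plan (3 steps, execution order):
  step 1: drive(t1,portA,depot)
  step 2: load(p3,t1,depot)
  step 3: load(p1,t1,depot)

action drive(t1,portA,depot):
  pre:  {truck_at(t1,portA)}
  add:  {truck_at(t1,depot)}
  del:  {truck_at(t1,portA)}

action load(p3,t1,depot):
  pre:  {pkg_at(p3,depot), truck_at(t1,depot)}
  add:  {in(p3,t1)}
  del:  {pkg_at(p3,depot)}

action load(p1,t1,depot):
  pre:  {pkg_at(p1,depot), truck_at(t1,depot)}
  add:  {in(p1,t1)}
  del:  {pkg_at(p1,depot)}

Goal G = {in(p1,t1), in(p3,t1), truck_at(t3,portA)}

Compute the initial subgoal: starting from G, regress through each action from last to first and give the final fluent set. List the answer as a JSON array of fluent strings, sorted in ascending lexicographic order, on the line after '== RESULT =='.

Regress step by step:
  through step 3 (load(p1,t1,depot)): drop {in(p1,t1)}, keep {in(p3,t1), truck_at(t3,portA)}, require {pkg_at(p1,depot), truck_at(t1,depot)}
    → {in(p3,t1), pkg_at(p1,depot), truck_at(t1,depot), truck_at(t3,portA)}
  through step 2 (load(p3,t1,depot)): drop {in(p3,t1)}, keep {pkg_at(p1,depot), truck_at(t1,depot), truck_at(t3,portA)}, require {pkg_at(p3,depot), truck_at(t1,depot)}
    → {pkg_at(p1,depot), pkg_at(p3,depot), truck_at(t1,depot), truck_at(t3,portA)}
  through step 1 (drive(t1,portA,depot)): drop {truck_at(t1,depot)}, keep {pkg_at(p1,depot), pkg_at(p3,depot), truck_at(t3,portA)}, require {truck_at(t1,portA)}
    → {pkg_at(p1,depot), pkg_at(p3,depot), truck_at(t1,portA), truck_at(t3,portA)}

== RESULT ==
["pkg_at(p1,depot)", "pkg_at(p3,depot)", "truck_at(t1,portA)", "truck_at(t3,portA)"]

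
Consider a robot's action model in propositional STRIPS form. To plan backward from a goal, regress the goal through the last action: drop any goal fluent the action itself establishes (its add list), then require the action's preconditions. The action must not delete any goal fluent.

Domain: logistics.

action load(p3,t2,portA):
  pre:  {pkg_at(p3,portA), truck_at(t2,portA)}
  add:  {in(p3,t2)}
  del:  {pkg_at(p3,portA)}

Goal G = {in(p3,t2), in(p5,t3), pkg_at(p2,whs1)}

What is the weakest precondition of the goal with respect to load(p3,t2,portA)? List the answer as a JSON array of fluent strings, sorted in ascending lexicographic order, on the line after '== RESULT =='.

Compute (G \ add) ∪ pre:
  G ∩ del = {}  (empty — regression defined)
  G \ add = {in(p3,t2), in(p5,t3), pkg_at(p2,whs1)} \ {in(p3,t2)} = {in(p5,t3), pkg_at(p2,whs1)}
  ∪ pre   = {in(p5,t3), pkg_at(p2,whs1)} ∪ {pkg_at(p3,portA), truck_at(t2,portA)}
          = {in(p5,t3), pkg_at(p2,whs1), pkg_at(p3,portA), truck_at(t2,portA)}

== RESULT ==
["in(p5,t3)", "pkg_at(p2,whs1)", "pkg_at(p3,portA)", "truck_at(t2,portA)"]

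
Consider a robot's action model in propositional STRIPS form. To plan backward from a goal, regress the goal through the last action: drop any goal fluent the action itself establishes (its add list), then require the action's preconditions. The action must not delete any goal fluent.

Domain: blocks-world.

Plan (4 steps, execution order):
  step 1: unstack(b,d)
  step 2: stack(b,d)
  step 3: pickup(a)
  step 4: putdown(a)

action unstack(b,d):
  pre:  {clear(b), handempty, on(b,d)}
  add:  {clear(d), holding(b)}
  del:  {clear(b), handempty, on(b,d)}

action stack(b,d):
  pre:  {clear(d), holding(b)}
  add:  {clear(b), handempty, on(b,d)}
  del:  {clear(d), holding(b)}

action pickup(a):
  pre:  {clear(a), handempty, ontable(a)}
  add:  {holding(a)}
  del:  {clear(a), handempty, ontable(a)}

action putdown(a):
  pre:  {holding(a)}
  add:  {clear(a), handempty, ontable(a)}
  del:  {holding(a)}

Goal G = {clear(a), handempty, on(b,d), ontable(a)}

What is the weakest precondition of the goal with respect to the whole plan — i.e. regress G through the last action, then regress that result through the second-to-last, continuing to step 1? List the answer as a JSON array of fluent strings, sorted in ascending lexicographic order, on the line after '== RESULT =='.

Work backward from the goal:
  through step 4 (putdown(a)): drop {clear(a), handempty, ontable(a)}, keep {on(b,d)}, require {holding(a)}
    → {holding(a), on(b,d)}
  through step 3 (pickup(a)): drop {holding(a)}, keep {on(b,d)}, require {clear(a), handempty, ontable(a)}
    → {clear(a), handempty, on(b,d), ontable(a)}
  through step 2 (stack(b,d)): drop {handempty, on(b,d)}, keep {clear(a), ontable(a)}, require {clear(d), holding(b)}
    → {clear(a), clear(d), holding(b), ontable(a)}
  through step 1 (unstack(b,d)): drop {clear(d), holding(b)}, keep {clear(a), ontable(a)}, require {clear(b), handempty, on(b,d)}
    → {clear(a), clear(b), handempty, on(b,d), ontable(a)}

== RESULT ==
["clear(a)", "clear(b)", "handempty", "on(b,d)", "ontable(a)"]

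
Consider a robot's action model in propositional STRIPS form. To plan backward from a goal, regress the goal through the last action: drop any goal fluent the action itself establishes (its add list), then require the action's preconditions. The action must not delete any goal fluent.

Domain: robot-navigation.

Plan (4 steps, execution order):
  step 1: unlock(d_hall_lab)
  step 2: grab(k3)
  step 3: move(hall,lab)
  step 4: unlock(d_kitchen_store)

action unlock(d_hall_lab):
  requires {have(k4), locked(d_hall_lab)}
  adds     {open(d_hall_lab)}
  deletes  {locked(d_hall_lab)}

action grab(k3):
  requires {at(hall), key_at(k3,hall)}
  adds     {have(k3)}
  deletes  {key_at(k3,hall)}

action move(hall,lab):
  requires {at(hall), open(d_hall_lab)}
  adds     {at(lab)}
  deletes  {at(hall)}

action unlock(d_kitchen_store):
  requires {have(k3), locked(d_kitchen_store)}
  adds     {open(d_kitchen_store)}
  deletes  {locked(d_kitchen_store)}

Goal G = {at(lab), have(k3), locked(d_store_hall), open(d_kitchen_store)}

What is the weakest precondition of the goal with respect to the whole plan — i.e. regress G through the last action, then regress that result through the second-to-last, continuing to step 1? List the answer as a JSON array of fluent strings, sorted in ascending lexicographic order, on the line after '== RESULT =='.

Regress step by step:
  through step 4 (unlock(d_kitchen_store)): drop {open(d_kitchen_store)}, keep {at(lab), have(k3), locked(d_store_hall)}, require {have(k3), locked(d_kitchen_store)}
    → {at(lab), have(k3), locked(d_kitchen_store), locked(d_store_hall)}
  through step 3 (move(hall,lab)): drop {at(lab)}, keep {have(k3), locked(d_kitchen_store), locked(d_store_hall)}, require {at(hall), open(d_hall_lab)}
    → {at(hall), have(k3), locked(d_kitchen_store), locked(d_store_hall), open(d_hall_lab)}
  through step 2 (grab(k3)): drop {have(k3)}, keep {at(hall), locked(d_kitchen_store), locked(d_store_hall), open(d_hall_lab)}, require {at(hall), key_at(k3,hall)}
    → {at(hall), key_at(k3,hall), locked(d_kitchen_store), locked(d_store_hall), open(d_hall_lab)}
  through step 1 (unlock(d_hall_lab)): drop {open(d_hall_lab)}, keep {at(hall), key_at(k3,hall), locked(d_kitchen_store), locked(d_store_hall)}, require {have(k4), locked(d_hall_lab)}
    → {at(hall), have(k4), key_at(k3,hall), locked(d_hall_lab), locked(d_kitchen_store), locked(d_store_hall)}

== RESULT ==
["at(hall)", "have(k4)", "key_at(k3,hall)", "locked(d_hall_lab)", "locked(d_kitchen_store)", "locked(d_store_hall)"]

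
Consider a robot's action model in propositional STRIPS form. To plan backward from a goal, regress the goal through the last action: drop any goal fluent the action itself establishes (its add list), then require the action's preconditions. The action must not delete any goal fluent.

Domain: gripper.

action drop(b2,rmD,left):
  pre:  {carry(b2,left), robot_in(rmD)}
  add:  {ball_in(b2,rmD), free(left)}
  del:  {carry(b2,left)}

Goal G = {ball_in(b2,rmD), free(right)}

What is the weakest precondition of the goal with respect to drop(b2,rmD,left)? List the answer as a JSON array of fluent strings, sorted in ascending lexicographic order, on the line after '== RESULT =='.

Compute (G \ add) ∪ pre:
  G ∩ del = {}  (empty — regression defined)
  G \ add = {ball_in(b2,rmD), free(right)} \ {ball_in(b2,rmD), free(left)} = {free(right)}
  ∪ pre   = {free(right)} ∪ {carry(b2,left), robot_in(rmD)}
          = {carry(b2,left), free(right), robot_in(rmD)}

== RESULT ==
["carry(b2,left)", "free(right)", "robot_in(rmD)"]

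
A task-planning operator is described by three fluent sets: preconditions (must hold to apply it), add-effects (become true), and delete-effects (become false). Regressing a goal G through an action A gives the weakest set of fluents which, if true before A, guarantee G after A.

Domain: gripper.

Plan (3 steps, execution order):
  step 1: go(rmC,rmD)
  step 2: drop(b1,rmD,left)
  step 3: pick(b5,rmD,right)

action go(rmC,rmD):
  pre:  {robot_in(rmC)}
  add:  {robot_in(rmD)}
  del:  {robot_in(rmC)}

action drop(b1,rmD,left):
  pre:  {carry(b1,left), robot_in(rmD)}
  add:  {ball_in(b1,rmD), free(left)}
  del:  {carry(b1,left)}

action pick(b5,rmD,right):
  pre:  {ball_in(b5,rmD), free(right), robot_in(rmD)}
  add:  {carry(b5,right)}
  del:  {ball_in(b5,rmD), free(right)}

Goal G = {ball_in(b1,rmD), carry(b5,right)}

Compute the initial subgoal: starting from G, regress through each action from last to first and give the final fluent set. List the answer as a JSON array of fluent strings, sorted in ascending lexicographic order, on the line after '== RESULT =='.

Regress step by step:
  through step 3 (pick(b5,rmD,right)): drop {carry(b5,right)}, keep {ball_in(b1,rmD)}, require {ball_in(b5,rmD), free(right), robot_in(rmD)}
    → {ball_in(b1,rmD), ball_in(b5,rmD), free(right), robot_in(rmD)}
  through step 2 (drop(b1,rmD,left)): drop {ball_in(b1,rmD)}, keep {ball_in(b5,rmD), free(right), robot_in(rmD)}, require {carry(b1,left), robot_in(rmD)}
    → {ball_in(b5,rmD), carry(b1,left), free(right), robot_in(rmD)}
  through step 1 (go(rmC,rmD)): drop {robot_in(rmD)}, keep {ball_in(b5,rmD), carry(b1,left), free(right)}, require {robot_in(rmC)}
    → {ball_in(b5,rmD), carry(b1,left), free(right), robot_in(rmC)}

== RESULT ==
["ball_in(b5,rmD)", "carry(b1,left)", "free(right)", "robot_in(rmC)"]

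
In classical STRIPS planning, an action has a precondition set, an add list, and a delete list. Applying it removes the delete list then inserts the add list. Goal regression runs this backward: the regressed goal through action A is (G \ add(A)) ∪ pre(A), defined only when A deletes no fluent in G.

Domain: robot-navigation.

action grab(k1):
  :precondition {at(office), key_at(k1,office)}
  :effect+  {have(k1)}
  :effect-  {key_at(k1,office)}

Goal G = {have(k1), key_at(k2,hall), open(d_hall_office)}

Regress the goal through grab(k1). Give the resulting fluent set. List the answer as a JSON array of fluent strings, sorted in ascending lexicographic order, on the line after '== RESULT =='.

Compute (G \ add) ∪ pre:
  G ∩ del = {}  (empty — regression defined)
  G \ add = {have(k1), key_at(k2,hall), open(d_hall_office)} \ {have(k1)} = {key_at(k2,hall), open(d_hall_office)}
  ∪ pre   = {key_at(k2,hall), open(d_hall_office)} ∪ {at(office), key_at(k1,office)}
          = {at(office), key_at(k1,office), key_at(k2,hall), open(d_hall_office)}

== RESULT ==
["at(office)", "key_at(k1,office)", "key_at(k2,hall)", "open(d_hall_office)"]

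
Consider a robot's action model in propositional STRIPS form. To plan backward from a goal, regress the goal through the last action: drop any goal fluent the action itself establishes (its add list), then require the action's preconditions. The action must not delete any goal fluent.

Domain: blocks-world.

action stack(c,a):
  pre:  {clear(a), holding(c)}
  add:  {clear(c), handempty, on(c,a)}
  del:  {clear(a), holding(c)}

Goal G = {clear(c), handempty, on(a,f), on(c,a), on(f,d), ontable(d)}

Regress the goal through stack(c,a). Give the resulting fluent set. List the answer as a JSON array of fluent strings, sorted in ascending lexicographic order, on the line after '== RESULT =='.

Regress:
  G ∩ del = {}  (empty — regression defined)
  G \ add = {clear(c), handempty, on(a,f), on(c,a), on(f,d), ontable(d)} \ {clear(c), handempty, on(c,a)} = {on(a,f), on(f,d), ontable(d)}
  ∪ pre   = {on(a,f), on(f,d), ontable(d)} ∪ {clear(a), holding(c)}
          = {clear(a), holding(c), on(a,f), on(f,d), ontable(d)}

== RESULT ==
["clear(a)", "holding(c)", "on(a,f)", "on(f,d)", "ontable(d)"]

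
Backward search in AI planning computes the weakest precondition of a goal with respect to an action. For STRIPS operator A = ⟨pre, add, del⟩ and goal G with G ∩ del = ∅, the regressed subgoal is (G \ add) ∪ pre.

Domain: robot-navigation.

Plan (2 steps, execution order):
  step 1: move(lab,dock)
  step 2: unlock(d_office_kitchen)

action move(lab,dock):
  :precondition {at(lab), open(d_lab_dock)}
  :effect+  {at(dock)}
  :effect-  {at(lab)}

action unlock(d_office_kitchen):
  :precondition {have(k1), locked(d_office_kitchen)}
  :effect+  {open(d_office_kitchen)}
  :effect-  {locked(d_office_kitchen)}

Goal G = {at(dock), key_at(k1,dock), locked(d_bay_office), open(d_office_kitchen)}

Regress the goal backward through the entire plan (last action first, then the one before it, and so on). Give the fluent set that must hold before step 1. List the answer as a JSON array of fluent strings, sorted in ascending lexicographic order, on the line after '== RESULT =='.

Work backward from the goal:
  through step 2 (unlock(d_office_kitchen)): drop {open(d_office_kitchen)}, keep {at(dock), key_at(k1,dock), locked(d_bay_office)}, require {have(k1), locked(d_office_kitchen)}
    → {at(dock), have(k1), key_at(k1,dock), locked(d_bay_office), locked(d_office_kitchen)}
  through step 1 (move(lab,dock)): drop {at(dock)}, keep {have(k1), key_at(k1,dock), locked(d_bay_office), locked(d_office_kitchen)}, require {at(lab), open(d_lab_dock)}
    → {at(lab), have(k1), key_at(k1,dock), locked(d_bay_office), locked(d_office_kitchen), open(d_lab_dock)}

== RESULT ==
["at(lab)", "have(k1)", "key_at(k1,dock)", "locked(d_bay_office)", "locked(d_office_kitchen)", "open(d_lab_dock)"]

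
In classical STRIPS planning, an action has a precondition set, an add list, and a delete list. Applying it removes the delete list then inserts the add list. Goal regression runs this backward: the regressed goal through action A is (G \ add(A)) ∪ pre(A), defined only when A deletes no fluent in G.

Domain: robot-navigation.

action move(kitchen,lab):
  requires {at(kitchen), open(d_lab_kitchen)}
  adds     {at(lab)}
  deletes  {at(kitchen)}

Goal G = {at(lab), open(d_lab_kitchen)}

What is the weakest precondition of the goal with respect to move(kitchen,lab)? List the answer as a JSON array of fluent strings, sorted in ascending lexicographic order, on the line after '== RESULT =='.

Regress:
  G ∩ del = {}  (empty — regression defined)
  G \ add = {at(lab), open(d_lab_kitchen)} \ {at(lab)} = {open(d_lab_kitchen)}
  ∪ pre   = {open(d_lab_kitchen)} ∪ {at(kitchen), open(d_lab_kitchen)}
          = {at(kitchen), open(d_lab_kitchen)}

== RESULT ==
["at(kitchen)", "open(d_lab_kitchen)"]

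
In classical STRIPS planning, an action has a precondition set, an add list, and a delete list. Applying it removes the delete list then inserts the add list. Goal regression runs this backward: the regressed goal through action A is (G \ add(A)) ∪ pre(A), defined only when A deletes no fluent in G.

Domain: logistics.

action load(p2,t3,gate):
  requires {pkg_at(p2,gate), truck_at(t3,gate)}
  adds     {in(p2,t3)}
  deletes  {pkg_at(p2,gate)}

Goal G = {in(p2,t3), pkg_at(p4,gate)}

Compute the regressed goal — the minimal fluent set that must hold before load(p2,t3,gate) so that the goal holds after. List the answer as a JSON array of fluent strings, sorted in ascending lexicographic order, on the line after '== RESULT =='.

Compute (G \ add) ∪ pre:
  G ∩ del = {}  (empty — regression defined)
  G \ add = {in(p2,t3), pkg_at(p4,gate)} \ {in(p2,t3)} = {pkg_at(p4,gate)}
  ∪ pre   = {pkg_at(p4,gate)} ∪ {pkg_at(p2,gate), truck_at(t3,gate)}
          = {pkg_at(p2,gate), pkg_at(p4,gate), truck_at(t3,gate)}

== RESULT ==
["pkg_at(p2,gate)", "pkg_at(p4,gate)", "truck_at(t3,gate)"]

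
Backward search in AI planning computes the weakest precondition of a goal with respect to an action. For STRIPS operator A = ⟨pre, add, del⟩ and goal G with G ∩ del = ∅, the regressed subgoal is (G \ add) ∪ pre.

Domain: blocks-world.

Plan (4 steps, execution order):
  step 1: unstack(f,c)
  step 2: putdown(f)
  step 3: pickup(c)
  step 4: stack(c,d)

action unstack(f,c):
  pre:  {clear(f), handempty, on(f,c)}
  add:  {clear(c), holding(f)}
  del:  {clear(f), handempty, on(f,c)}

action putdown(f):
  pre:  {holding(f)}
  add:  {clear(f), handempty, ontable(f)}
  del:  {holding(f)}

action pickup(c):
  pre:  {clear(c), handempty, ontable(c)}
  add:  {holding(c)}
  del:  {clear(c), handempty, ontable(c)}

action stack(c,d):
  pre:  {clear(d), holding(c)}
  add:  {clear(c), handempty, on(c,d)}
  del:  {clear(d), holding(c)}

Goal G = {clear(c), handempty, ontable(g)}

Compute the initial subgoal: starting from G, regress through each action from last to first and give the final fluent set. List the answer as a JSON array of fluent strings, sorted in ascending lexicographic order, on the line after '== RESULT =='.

Work backward from the goal:
  through step 4 (stack(c,d)): drop {clear(c), handempty}, keep {ontable(g)}, require {clear(d), holding(c)}
    → {clear(d), holding(c), ontable(g)}
  through step 3 (pickup(c)): drop {holding(c)}, keep {clear(d), ontable(g)}, require {clear(c), handempty, ontable(c)}
    → {clear(c), clear(d), handempty, ontable(c), ontable(g)}
  through step 2 (putdown(f)): drop {handempty}, keep {clear(c), clear(d), ontable(c), ontable(g)}, require {holding(f)}
    → {clear(c), clear(d), holding(f), ontable(c), ontable(g)}
  through step 1 (unstack(f,c)): drop {clear(c), holding(f)}, keep {clear(d), ontable(c), ontable(g)}, require {clear(f), handempty, on(f,c)}
    → {clear(d), clear(f), handempty, on(f,c), ontable(c), ontable(g)}

== RESULT ==
["clear(d)", "clear(f)", "handempty", "on(f,c)", "ontable(c)", "ontable(g)"]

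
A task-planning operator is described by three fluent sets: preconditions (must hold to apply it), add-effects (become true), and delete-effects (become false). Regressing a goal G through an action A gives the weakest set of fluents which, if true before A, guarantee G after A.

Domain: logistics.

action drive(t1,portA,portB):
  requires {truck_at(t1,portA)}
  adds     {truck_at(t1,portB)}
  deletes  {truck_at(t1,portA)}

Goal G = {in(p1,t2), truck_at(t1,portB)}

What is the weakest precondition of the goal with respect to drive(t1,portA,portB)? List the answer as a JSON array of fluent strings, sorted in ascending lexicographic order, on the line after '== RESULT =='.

Compute (G \ add) ∪ pre:
  G ∩ del = {}  (empty — regression defined)
  G \ add = {in(p1,t2), truck_at(t1,portB)} \ {truck_at(t1,portB)} = {in(p1,t2)}
  ∪ pre   = {in(p1,t2)} ∪ {truck_at(t1,portA)}
          = {in(p1,t2), truck_at(t1,portA)}

== RESULT ==
["in(p1,t2)", "truck_at(t1,portA)"]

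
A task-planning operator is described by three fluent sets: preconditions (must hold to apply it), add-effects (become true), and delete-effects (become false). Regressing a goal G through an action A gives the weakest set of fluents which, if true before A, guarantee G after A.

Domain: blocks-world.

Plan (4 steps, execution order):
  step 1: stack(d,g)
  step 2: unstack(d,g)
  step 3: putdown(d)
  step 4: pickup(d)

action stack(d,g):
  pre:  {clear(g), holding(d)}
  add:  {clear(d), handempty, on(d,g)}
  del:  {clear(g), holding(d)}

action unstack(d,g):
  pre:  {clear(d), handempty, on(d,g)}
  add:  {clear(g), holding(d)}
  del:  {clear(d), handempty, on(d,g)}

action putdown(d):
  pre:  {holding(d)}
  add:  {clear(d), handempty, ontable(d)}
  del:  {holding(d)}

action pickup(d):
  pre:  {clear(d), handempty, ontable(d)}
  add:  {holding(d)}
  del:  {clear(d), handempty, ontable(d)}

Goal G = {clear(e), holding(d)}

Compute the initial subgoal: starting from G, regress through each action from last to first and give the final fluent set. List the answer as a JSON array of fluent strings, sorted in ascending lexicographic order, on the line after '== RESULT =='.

Regress step by step:
  through step 4 (pickup(d)): drop {holding(d)}, keep {clear(e)}, require {clear(d), handempty, ontable(d)}
    → {clear(d), clear(e), handempty, ontable(d)}
  through step 3 (putdown(d)): drop {clear(d), handempty, ontable(d)}, keep {clear(e)}, require {holding(d)}
    → {clear(e), holding(d)}
  through step 2 (unstack(d,g)): drop {holding(d)}, keep {clear(e)}, require {clear(d), handempty, on(d,g)}
    → {clear(d), clear(e), handempty, on(d,g)}
  through step 1 (stack(d,g)): drop {clear(d), handempty, on(d,g)}, keep {clear(e)}, require {clear(g), holding(d)}
    → {clear(e), clear(g), holding(d)}

== RESULT ==
["clear(e)", "clear(g)", "holding(d)"]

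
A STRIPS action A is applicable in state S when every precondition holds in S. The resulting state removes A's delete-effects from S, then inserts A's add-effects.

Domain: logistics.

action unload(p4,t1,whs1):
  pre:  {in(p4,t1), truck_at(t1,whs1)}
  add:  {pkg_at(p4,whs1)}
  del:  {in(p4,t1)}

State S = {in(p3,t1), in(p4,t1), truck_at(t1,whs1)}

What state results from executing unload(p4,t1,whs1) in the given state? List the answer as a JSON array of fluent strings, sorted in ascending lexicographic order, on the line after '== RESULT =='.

Progress:
  pre ⊆ S: {in(p4,t1), truck_at(t1,whs1)} ⊆ S  — applicable
  S \ del = {in(p3,t1), truck_at(t1,whs1)}
  ∪ add   = {in(p3,t1), pkg_at(p4,whs1), truck_at(t1,whs1)}

== RESULT ==
["in(p3,t1)", "pkg_at(p4,whs1)", "truck_at(t1,whs1)"]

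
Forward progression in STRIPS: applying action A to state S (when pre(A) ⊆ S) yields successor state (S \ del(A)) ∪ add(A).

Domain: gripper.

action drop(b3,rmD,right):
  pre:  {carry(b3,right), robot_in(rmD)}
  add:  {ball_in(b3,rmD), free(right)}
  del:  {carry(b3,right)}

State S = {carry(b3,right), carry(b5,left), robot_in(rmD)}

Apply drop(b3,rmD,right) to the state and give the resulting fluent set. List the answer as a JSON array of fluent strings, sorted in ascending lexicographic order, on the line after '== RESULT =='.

Progress:
  pre ⊆ S: {carry(b3,right), robot_in(rmD)} ⊆ S  — applicable
  S \ del = {carry(b5,left), robot_in(rmD)}
  ∪ add   = {ball_in(b3,rmD), carry(b5,left), free(right), robot_in(rmD)}

== RESULT ==
["ball_in(b3,rmD)", "carry(b5,left)", "free(right)", "robot_in(rmD)"]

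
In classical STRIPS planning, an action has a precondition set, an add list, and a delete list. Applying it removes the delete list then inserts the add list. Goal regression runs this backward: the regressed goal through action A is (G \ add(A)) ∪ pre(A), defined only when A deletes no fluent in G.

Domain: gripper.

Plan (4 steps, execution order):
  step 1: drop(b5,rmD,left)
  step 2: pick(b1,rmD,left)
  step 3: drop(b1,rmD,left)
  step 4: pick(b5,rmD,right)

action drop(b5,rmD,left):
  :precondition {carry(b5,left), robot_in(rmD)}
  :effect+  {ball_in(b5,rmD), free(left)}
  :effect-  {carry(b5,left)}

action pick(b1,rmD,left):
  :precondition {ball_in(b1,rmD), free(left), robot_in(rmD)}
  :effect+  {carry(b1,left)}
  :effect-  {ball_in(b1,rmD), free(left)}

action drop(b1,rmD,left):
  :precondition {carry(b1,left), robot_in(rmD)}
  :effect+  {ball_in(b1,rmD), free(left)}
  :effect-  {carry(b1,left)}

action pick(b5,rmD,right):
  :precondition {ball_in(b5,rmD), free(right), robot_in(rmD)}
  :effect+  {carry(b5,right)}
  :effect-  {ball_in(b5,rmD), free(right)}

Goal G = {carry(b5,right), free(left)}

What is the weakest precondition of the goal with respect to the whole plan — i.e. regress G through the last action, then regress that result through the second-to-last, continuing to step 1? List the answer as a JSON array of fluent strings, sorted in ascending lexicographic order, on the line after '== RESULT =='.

Work backward from the goal:
  through step 4 (pick(b5,rmD,right)): drop {carry(b5,right)}, keep {free(left)}, require {ball_in(b5,rmD), free(right), robot_in(rmD)}
    → {ball_in(b5,rmD), free(left), free(right), robot_in(rmD)}
  through step 3 (drop(b1,rmD,left)): drop {free(left)}, keep {ball_in(b5,rmD), free(right), robot_in(rmD)}, require {carry(b1,left), robot_in(rmD)}
    → {ball_in(b5,rmD), carry(b1,left), free(right), robot_in(rmD)}
  through step 2 (pick(b1,rmD,left)): drop {carry(b1,left)}, keep {ball_in(b5,rmD), free(right), robot_in(rmD)}, require {ball_in(b1,rmD), free(left), robot_in(rmD)}
    → {ball_in(b1,rmD), ball_in(b5,rmD), free(left), free(right), robot_in(rmD)}
  through step 1 (drop(b5,rmD,left)): drop {ball_in(b5,rmD), free(left)}, keep {ball_in(b1,rmD), free(right), robot_in(rmD)}, require {carry(b5,left), robot_in(rmD)}
    → {ball_in(b1,rmD), carry(b5,left), free(right), robot_in(rmD)}

== RESULT ==
["ball_in(b1,rmD)", "carry(b5,left)", "free(right)", "robot_in(rmD)"]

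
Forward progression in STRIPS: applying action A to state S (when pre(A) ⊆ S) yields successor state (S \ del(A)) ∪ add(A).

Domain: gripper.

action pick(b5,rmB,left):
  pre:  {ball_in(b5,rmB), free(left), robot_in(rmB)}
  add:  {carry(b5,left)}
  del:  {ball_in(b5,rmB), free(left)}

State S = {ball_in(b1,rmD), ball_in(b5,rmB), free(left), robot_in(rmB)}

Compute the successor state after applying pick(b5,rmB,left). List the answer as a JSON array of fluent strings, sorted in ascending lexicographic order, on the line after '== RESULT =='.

Compute (S \ del) ∪ add:
  pre ⊆ S: {ball_in(b5,rmB), free(left), robot_in(rmB)} ⊆ S  — applicable
  S \ del = {ball_in(b1,rmD), robot_in(rmB)}
  ∪ add   = {ball_in(b1,rmD), carry(b5,left), robot_in(rmB)}

== RESULT ==
["ball_in(b1,rmD)", "carry(b5,left)", "robot_in(rmB)"]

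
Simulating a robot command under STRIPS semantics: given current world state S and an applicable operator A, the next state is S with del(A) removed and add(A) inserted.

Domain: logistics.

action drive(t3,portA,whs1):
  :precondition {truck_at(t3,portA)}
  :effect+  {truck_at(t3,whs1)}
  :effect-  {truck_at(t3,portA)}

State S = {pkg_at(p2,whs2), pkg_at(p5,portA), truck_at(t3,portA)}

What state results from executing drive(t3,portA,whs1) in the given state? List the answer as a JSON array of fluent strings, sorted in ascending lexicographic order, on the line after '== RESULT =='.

Compute (S \ del) ∪ add:
  pre ⊆ S: {truck_at(t3,portA)} ⊆ S  — applicable
  S \ del = {pkg_at(p2,whs2), pkg_at(p5,portA)}
  ∪ add   = {pkg_at(p2,whs2), pkg_at(p5,portA), truck_at(t3,whs1)}

== RESULT ==
["pkg_at(p2,whs2)", "pkg_at(p5,portA)", "truck_at(t3,whs1)"]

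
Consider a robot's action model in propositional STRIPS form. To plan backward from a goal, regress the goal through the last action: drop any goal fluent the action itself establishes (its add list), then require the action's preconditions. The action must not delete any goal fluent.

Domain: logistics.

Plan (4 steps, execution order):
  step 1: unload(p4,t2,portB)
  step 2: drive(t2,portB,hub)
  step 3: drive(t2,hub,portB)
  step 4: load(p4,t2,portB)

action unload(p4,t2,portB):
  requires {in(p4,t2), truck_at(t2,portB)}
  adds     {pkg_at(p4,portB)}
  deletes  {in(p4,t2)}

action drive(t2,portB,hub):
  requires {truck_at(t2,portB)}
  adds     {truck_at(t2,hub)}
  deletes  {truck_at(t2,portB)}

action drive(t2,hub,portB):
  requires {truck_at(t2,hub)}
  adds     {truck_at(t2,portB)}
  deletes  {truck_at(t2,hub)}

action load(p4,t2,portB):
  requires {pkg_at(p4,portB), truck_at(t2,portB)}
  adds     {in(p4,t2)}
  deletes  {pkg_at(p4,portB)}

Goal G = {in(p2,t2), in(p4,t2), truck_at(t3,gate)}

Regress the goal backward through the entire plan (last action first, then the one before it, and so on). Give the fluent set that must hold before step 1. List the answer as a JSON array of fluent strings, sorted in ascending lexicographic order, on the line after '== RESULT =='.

Regress step by step:
  through step 4 (load(p4,t2,portB)): drop {in(p4,t2)}, keep {in(p2,t2), truck_at(t3,gate)}, require {pkg_at(p4,portB), truck_at(t2,portB)}
    → {in(p2,t2), pkg_at(p4,portB), truck_at(t2,portB), truck_at(t3,gate)}
  through step 3 (drive(t2,hub,portB)): drop {truck_at(t2,portB)}, keep {in(p2,t2), pkg_at(p4,portB), truck_at(t3,gate)}, require {truck_at(t2,hub)}
    → {in(p2,t2), pkg_at(p4,portB), truck_at(t2,hub), truck_at(t3,gate)}
  through step 2 (drive(t2,portB,hub)): drop {truck_at(t2,hub)}, keep {in(p2,t2), pkg_at(p4,portB), truck_at(t3,gate)}, require {truck_at(t2,portB)}
    → {in(p2,t2), pkg_at(p4,portB), truck_at(t2,portB), truck_at(t3,gate)}
  through step 1 (unload(p4,t2,portB)): drop {pkg_at(p4,portB)}, keep {in(p2,t2), truck_at(t2,portB), truck_at(t3,gate)}, require {in(p4,t2), truck_at(t2,portB)}
    → {in(p2,t2), in(p4,t2), truck_at(t2,portB), truck_at(t3,gate)}

== RESULT ==
["in(p2,t2)", "in(p4,t2)", "truck_at(t2,portB)", "truck_at(t3,gate)"]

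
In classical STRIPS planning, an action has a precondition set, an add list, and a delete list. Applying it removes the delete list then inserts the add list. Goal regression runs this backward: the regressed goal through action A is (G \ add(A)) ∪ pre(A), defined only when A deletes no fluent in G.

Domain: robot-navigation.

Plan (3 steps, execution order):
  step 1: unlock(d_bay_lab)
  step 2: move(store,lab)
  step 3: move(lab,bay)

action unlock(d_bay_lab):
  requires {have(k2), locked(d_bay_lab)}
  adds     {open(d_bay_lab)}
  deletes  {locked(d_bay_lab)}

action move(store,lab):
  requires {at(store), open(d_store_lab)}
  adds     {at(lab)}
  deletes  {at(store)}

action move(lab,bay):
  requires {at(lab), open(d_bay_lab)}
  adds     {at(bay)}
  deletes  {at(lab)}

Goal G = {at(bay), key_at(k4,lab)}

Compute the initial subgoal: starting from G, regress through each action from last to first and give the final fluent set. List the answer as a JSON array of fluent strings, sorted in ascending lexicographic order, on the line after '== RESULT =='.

Regress step by step:
  through step 3 (move(lab,bay)): drop {at(bay)}, keep {key_at(k4,lab)}, require {at(lab), open(d_bay_lab)}
    → {at(lab), key_at(k4,lab), open(d_bay_lab)}
  through step 2 (move(store,lab)): drop {at(lab)}, keep {key_at(k4,lab), open(d_bay_lab)}, require {at(store), open(d_store_lab)}
    → {at(store), key_at(k4,lab), open(d_bay_lab), open(d_store_lab)}
  through step 1 (unlock(d_bay_lab)): drop {open(d_bay_lab)}, keep {at(store), key_at(k4,lab), open(d_store_lab)}, require {have(k2), locked(d_bay_lab)}
    → {at(store), have(k2), key_at(k4,lab), locked(d_bay_lab), open(d_store_lab)}

== RESULT ==
["at(store)", "have(k2)", "key_at(k4,lab)", "locked(d_bay_lab)", "open(d_store_lab)"]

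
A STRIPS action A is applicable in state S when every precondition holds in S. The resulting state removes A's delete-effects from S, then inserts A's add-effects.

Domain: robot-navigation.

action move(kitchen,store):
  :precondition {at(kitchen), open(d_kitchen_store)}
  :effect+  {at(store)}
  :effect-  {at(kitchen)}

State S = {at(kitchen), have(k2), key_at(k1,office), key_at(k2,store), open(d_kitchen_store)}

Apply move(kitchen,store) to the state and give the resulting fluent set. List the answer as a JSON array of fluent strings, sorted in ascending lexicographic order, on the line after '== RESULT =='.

Compute (S \ del) ∪ add:
  pre ⊆ S: {at(kitchen), open(d_kitchen_store)} ⊆ S  — applicable
  S \ del = {have(k2), key_at(k1,office), key_at(k2,store), open(d_kitchen_store)}
  ∪ add   = {at(store), have(k2), key_at(k1,office), key_at(k2,store), open(d_kitchen_store)}

== RESULT ==
["at(store)", "have(k2)", "key_at(k1,office)", "key_at(k2,store)", "open(d_kitchen_store)"]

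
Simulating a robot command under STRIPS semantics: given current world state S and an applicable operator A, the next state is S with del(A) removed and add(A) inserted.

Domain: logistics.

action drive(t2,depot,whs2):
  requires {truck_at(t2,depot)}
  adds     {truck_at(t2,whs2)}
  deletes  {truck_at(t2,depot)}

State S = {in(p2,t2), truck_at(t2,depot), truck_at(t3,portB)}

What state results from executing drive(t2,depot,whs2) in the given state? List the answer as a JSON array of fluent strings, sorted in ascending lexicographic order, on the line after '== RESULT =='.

Progress:
  pre ⊆ S: {truck_at(t2,depot)} ⊆ S  — applicable
  S \ del = {in(p2,t2), truck_at(t3,portB)}
  ∪ add   = {in(p2,t2), truck_at(t2,whs2), truck_at(t3,portB)}

== RESULT ==
["in(p2,t2)", "truck_at(t2,whs2)", "truck_at(t3,portB)"]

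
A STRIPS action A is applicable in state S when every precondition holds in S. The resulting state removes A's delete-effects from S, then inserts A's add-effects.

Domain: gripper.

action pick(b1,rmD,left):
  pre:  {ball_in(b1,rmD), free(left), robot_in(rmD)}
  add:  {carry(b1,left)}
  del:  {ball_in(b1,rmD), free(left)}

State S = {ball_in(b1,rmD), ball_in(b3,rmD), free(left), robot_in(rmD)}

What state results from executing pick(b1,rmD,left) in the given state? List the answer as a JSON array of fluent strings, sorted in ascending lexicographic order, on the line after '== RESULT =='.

Compute (S \ del) ∪ add:
  pre ⊆ S: {ball_in(b1,rmD), free(left), robot_in(rmD)} ⊆ S  — applicable
  S \ del = {ball_in(b3,rmD), robot_in(rmD)}
  ∪ add   = {ball_in(b3,rmD), carry(b1,left), robot_in(rmD)}

== RESULT ==
["ball_in(b3,rmD)", "carry(b1,left)", "robot_in(rmD)"]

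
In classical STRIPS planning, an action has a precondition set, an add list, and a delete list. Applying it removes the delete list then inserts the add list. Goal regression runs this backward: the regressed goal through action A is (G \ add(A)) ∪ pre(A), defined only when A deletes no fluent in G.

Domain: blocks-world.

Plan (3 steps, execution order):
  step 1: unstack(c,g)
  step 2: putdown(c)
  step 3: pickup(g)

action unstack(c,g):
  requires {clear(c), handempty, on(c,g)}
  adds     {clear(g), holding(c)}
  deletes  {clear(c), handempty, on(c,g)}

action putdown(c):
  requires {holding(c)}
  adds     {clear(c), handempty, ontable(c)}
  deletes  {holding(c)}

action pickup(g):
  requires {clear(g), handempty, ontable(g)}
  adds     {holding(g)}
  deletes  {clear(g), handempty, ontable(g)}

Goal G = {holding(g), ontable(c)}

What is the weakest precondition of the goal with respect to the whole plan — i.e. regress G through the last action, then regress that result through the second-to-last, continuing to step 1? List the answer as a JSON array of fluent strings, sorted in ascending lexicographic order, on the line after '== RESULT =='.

Regress step by step:
  through step 3 (pickup(g)): drop {holding(g)}, keep {ontable(c)}, require {clear(g), handempty, ontable(g)}
    → {clear(g), handempty, ontable(c), ontable(g)}
  through step 2 (putdown(c)): drop {handempty, ontable(c)}, keep {clear(g), ontable(g)}, require {holding(c)}
    → {clear(g), holding(c), ontable(g)}
  through step 1 (unstack(c,g)): drop {clear(g), holding(c)}, keep {ontable(g)}, require {clear(c), handempty, on(c,g)}
    → {clear(c), handempty, on(c,g), ontable(g)}

== RESULT ==
["clear(c)", "handempty", "on(c,g)", "ontable(g)"]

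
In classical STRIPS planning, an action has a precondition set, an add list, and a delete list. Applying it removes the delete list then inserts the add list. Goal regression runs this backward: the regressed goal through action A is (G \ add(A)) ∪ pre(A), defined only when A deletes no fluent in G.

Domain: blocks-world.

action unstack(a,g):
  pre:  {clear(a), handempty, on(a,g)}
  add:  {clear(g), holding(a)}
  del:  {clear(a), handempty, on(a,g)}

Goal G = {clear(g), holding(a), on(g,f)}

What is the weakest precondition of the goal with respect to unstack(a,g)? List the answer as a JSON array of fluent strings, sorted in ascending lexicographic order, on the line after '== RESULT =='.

Regress:
  G ∩ del = {}  (empty — regression defined)
  G \ add = {clear(g), holding(a), on(g,f)} \ {clear(g), holding(a)} = {on(g,f)}
  ∪ pre   = {on(g,f)} ∪ {clear(a), handempty, on(a,g)}
          = {clear(a), handempty, on(a,g), on(g,f)}

== RESULT ==
["clear(a)", "handempty", "on(a,g)", "on(g,f)"]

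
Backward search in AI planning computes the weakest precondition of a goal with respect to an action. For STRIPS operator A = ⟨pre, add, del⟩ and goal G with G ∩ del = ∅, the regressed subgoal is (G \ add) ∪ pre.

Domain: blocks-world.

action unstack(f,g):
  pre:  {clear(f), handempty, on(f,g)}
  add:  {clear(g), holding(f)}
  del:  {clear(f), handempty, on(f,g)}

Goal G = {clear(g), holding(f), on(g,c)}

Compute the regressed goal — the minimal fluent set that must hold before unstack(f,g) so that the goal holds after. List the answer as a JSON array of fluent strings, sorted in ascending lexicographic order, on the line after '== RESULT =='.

Compute (G \ add) ∪ pre:
  G ∩ del = {}  (empty — regression defined)
  G \ add = {clear(g), holding(f), on(g,c)} \ {clear(g), holding(f)} = {on(g,c)}
  ∪ pre   = {on(g,c)} ∪ {clear(f), handempty, on(f,g)}
          = {clear(f), handempty, on(f,g), on(g,c)}

== RESULT ==
["clear(f)", "handempty", "on(f,g)", "on(g,c)"]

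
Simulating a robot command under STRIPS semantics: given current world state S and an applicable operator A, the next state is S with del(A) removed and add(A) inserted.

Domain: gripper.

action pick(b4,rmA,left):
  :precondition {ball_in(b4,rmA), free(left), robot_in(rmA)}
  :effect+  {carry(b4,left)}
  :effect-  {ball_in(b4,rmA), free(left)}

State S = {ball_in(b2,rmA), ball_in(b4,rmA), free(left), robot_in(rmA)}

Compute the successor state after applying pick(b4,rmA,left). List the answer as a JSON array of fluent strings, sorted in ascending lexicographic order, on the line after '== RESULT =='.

Progress:
  pre ⊆ S: {ball_in(b4,rmA), free(left), robot_in(rmA)} ⊆ S  — applicable
  S \ del = {ball_in(b2,rmA), robot_in(rmA)}
  ∪ add   = {ball_in(b2,rmA), carry(b4,left), robot_in(rmA)}

== RESULT ==
["ball_in(b2,rmA)", "carry(b4,left)", "robot_in(rmA)"]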